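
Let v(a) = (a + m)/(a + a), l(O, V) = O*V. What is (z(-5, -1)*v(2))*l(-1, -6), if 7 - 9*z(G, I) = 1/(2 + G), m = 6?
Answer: 88/9 ≈ 9.7778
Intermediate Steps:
z(G, I) = 7/9 - 1/(9*(2 + G))
v(a) = (6 + a)/(2*a) (v(a) = (a + 6)/(a + a) = (6 + a)/((2*a)) = (6 + a)*(1/(2*a)) = (6 + a)/(2*a))
(z(-5, -1)*v(2))*l(-1, -6) = (((13 + 7*(-5))/(9*(2 - 5)))*((1/2)*(6 + 2)/2))*(-1*(-6)) = (((1/9)*(13 - 35)/(-3))*((1/2)*(1/2)*8))*6 = (((1/9)*(-1/3)*(-22))*2)*6 = ((22/27)*2)*6 = (44/27)*6 = 88/9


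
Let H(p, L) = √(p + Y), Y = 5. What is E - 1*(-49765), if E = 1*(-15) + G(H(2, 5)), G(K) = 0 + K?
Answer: 49750 + √7 ≈ 49753.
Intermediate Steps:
H(p, L) = √(5 + p) (H(p, L) = √(p + 5) = √(5 + p))
G(K) = K
E = -15 + √7 (E = 1*(-15) + √(5 + 2) = -15 + √7 ≈ -12.354)
E - 1*(-49765) = (-15 + √7) - 1*(-49765) = (-15 + √7) + 49765 = 49750 + √7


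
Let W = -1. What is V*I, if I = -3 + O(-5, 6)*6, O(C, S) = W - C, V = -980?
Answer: -20580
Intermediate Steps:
O(C, S) = -1 - C
I = 21 (I = -3 + (-1 - 1*(-5))*6 = -3 + (-1 + 5)*6 = -3 + 4*6 = -3 + 24 = 21)
V*I = -980*21 = -20580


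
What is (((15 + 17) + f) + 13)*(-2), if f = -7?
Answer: -76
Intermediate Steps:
(((15 + 17) + f) + 13)*(-2) = (((15 + 17) - 7) + 13)*(-2) = ((32 - 7) + 13)*(-2) = (25 + 13)*(-2) = 38*(-2) = -76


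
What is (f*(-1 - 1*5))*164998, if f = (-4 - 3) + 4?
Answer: 2969964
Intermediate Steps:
f = -3 (f = -7 + 4 = -3)
(f*(-1 - 1*5))*164998 = -3*(-1 - 1*5)*164998 = -3*(-1 - 5)*164998 = -3*(-6)*164998 = 18*164998 = 2969964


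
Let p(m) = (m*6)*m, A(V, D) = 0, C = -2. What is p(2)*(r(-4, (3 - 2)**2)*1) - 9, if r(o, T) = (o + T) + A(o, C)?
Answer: -81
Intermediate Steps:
p(m) = 6*m**2 (p(m) = (6*m)*m = 6*m**2)
r(o, T) = T + o (r(o, T) = (o + T) + 0 = (T + o) + 0 = T + o)
p(2)*(r(-4, (3 - 2)**2)*1) - 9 = (6*2**2)*(((3 - 2)**2 - 4)*1) - 9 = (6*4)*((1**2 - 4)*1) - 9 = 24*((1 - 4)*1) - 9 = 24*(-3*1) - 9 = 24*(-3) - 9 = -72 - 9 = -81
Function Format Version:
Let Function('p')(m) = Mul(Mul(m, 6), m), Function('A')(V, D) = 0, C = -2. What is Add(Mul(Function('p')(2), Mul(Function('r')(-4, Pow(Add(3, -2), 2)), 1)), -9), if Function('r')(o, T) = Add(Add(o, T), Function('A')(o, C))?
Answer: -81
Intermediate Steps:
Function('p')(m) = Mul(6, Pow(m, 2)) (Function('p')(m) = Mul(Mul(6, m), m) = Mul(6, Pow(m, 2)))
Function('r')(o, T) = Add(T, o) (Function('r')(o, T) = Add(Add(o, T), 0) = Add(Add(T, o), 0) = Add(T, o))
Add(Mul(Function('p')(2), Mul(Function('r')(-4, Pow(Add(3, -2), 2)), 1)), -9) = Add(Mul(Mul(6, Pow(2, 2)), Mul(Add(Pow(Add(3, -2), 2), -4), 1)), -9) = Add(Mul(Mul(6, 4), Mul(Add(Pow(1, 2), -4), 1)), -9) = Add(Mul(24, Mul(Add(1, -4), 1)), -9) = Add(Mul(24, Mul(-3, 1)), -9) = Add(Mul(24, -3), -9) = Add(-72, -9) = -81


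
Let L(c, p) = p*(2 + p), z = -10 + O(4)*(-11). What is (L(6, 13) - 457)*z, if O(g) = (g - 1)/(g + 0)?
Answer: 9563/2 ≈ 4781.5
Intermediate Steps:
O(g) = (-1 + g)/g
z = -73/4 (z = -10 + ((-1 + 4)/4)*(-11) = -10 + ((¼)*3)*(-11) = -10 + (¾)*(-11) = -10 - 33/4 = -73/4 ≈ -18.250)
(L(6, 13) - 457)*z = (13*(2 + 13) - 457)*(-73/4) = (13*15 - 457)*(-73/4) = (195 - 457)*(-73/4) = -262*(-73/4) = 9563/2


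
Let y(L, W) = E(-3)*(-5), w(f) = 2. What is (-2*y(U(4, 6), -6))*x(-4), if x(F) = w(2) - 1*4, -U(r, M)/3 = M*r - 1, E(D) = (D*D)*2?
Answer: -360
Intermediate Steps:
E(D) = 2*D² (E(D) = D²*2 = 2*D²)
U(r, M) = 3 - 3*M*r (U(r, M) = -3*(M*r - 1) = -3*(-1 + M*r) = 3 - 3*M*r)
y(L, W) = -90 (y(L, W) = (2*(-3)²)*(-5) = (2*9)*(-5) = 18*(-5) = -90)
x(F) = -2 (x(F) = 2 - 1*4 = 2 - 4 = -2)
(-2*y(U(4, 6), -6))*x(-4) = -2*(-90)*(-2) = 180*(-2) = -360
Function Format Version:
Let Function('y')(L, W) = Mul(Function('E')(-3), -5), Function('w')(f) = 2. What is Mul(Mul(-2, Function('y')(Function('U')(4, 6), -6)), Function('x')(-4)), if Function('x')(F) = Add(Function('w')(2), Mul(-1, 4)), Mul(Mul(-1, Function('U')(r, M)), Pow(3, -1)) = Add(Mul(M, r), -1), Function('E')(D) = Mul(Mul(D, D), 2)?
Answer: -360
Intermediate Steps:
Function('E')(D) = Mul(2, Pow(D, 2)) (Function('E')(D) = Mul(Pow(D, 2), 2) = Mul(2, Pow(D, 2)))
Function('U')(r, M) = Add(3, Mul(-3, M, r)) (Function('U')(r, M) = Mul(-3, Add(Mul(M, r), -1)) = Mul(-3, Add(-1, Mul(M, r))) = Add(3, Mul(-3, M, r)))
Function('y')(L, W) = -90 (Function('y')(L, W) = Mul(Mul(2, Pow(-3, 2)), -5) = Mul(Mul(2, 9), -5) = Mul(18, -5) = -90)
Function('x')(F) = -2 (Function('x')(F) = Add(2, Mul(-1, 4)) = Add(2, -4) = -2)
Mul(Mul(-2, Function('y')(Function('U')(4, 6), -6)), Function('x')(-4)) = Mul(Mul(-2, -90), -2) = Mul(180, -2) = -360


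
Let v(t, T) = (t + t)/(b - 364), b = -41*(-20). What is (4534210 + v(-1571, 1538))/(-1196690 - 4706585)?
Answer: -1033798309/1345946700 ≈ -0.76808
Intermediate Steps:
b = 820
v(t, T) = t/228 (v(t, T) = (t + t)/(820 - 364) = (2*t)/456 = (2*t)*(1/456) = t/228)
(4534210 + v(-1571, 1538))/(-1196690 - 4706585) = (4534210 + (1/228)*(-1571))/(-1196690 - 4706585) = (4534210 - 1571/228)/(-5903275) = (1033798309/228)*(-1/5903275) = -1033798309/1345946700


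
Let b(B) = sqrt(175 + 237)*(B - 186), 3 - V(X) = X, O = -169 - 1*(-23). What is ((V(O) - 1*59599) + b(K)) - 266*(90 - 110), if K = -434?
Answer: -54130 - 1240*sqrt(103) ≈ -66715.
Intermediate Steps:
O = -146 (O = -169 + 23 = -146)
V(X) = 3 - X
b(B) = 2*sqrt(103)*(-186 + B) (b(B) = sqrt(412)*(-186 + B) = (2*sqrt(103))*(-186 + B) = 2*sqrt(103)*(-186 + B))
((V(O) - 1*59599) + b(K)) - 266*(90 - 110) = (((3 - 1*(-146)) - 1*59599) + 2*sqrt(103)*(-186 - 434)) - 266*(90 - 110) = (((3 + 146) - 59599) + 2*sqrt(103)*(-620)) - 266*(-20) = ((149 - 59599) - 1240*sqrt(103)) + 5320 = (-59450 - 1240*sqrt(103)) + 5320 = -54130 - 1240*sqrt(103)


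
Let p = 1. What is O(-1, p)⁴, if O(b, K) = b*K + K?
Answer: 0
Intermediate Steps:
O(b, K) = K + K*b (O(b, K) = K*b + K = K + K*b)
O(-1, p)⁴ = (1*(1 - 1))⁴ = (1*0)⁴ = 0⁴ = 0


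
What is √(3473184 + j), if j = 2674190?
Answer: √6147374 ≈ 2479.4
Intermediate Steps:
√(3473184 + j) = √(3473184 + 2674190) = √6147374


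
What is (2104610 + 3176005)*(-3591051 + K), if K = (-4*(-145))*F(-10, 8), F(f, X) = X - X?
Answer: -18962957776365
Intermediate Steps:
F(f, X) = 0
K = 0 (K = -4*(-145)*0 = 580*0 = 0)
(2104610 + 3176005)*(-3591051 + K) = (2104610 + 3176005)*(-3591051 + 0) = 5280615*(-3591051) = -18962957776365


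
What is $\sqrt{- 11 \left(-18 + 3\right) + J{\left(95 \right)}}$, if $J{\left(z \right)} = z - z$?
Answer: $\sqrt{165} \approx 12.845$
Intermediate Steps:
$J{\left(z \right)} = 0$
$\sqrt{- 11 \left(-18 + 3\right) + J{\left(95 \right)}} = \sqrt{- 11 \left(-18 + 3\right) + 0} = \sqrt{\left(-11\right) \left(-15\right) + 0} = \sqrt{165 + 0} = \sqrt{165}$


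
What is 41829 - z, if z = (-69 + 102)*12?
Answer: 41433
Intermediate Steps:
z = 396 (z = 33*12 = 396)
41829 - z = 41829 - 1*396 = 41829 - 396 = 41433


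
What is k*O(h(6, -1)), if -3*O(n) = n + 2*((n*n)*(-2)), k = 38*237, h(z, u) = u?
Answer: 15010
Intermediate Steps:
k = 9006
O(n) = -n/3 + 4*n²/3 (O(n) = -(n + 2*((n*n)*(-2)))/3 = -(n + 2*(n²*(-2)))/3 = -(n + 2*(-2*n²))/3 = -(n - 4*n²)/3 = -n/3 + 4*n²/3)
k*O(h(6, -1)) = 9006*((⅓)*(-1)*(-1 + 4*(-1))) = 9006*((⅓)*(-1)*(-1 - 4)) = 9006*((⅓)*(-1)*(-5)) = 9006*(5/3) = 15010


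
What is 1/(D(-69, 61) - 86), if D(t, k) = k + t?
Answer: -1/94 ≈ -0.010638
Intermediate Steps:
1/(D(-69, 61) - 86) = 1/((61 - 69) - 86) = 1/(-8 - 86) = 1/(-94) = -1/94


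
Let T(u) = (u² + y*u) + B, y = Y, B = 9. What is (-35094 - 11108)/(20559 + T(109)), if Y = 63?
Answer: -23101/19658 ≈ -1.1751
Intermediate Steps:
y = 63
T(u) = 9 + u² + 63*u (T(u) = (u² + 63*u) + 9 = 9 + u² + 63*u)
(-35094 - 11108)/(20559 + T(109)) = (-35094 - 11108)/(20559 + (9 + 109² + 63*109)) = -46202/(20559 + (9 + 11881 + 6867)) = -46202/(20559 + 18757) = -46202/39316 = -46202*1/39316 = -23101/19658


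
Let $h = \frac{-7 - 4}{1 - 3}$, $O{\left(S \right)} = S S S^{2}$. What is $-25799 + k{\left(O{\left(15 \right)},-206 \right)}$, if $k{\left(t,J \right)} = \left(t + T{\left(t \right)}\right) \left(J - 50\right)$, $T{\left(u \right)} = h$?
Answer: $-12987207$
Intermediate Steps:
$O{\left(S \right)} = S^{4}$ ($O{\left(S \right)} = S S^{3} = S^{4}$)
$h = \frac{11}{2}$ ($h = - \frac{11}{-2} = \left(-11\right) \left(- \frac{1}{2}\right) = \frac{11}{2} \approx 5.5$)
$T{\left(u \right)} = \frac{11}{2}$
$k{\left(t,J \right)} = \left(-50 + J\right) \left(\frac{11}{2} + t\right)$ ($k{\left(t,J \right)} = \left(t + \frac{11}{2}\right) \left(J - 50\right) = \left(\frac{11}{2} + t\right) \left(-50 + J\right) = \left(-50 + J\right) \left(\frac{11}{2} + t\right)$)
$-25799 + k{\left(O{\left(15 \right)},-206 \right)} = -25799 - \left(1408 + 12960000\right) = -25799 - 12961408 = -12987207$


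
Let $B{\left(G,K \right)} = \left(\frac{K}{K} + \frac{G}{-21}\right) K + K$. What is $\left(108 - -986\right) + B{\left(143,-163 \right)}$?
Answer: $\frac{39437}{21} \approx 1878.0$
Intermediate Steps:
$B{\left(G,K \right)} = K + K \left(1 - \frac{G}{21}\right)$ ($B{\left(G,K \right)} = \left(1 + G \left(- \frac{1}{21}\right)\right) K + K = \left(1 - \frac{G}{21}\right) K + K = K \left(1 - \frac{G}{21}\right) + K = K + K \left(1 - \frac{G}{21}\right)$)
$\left(108 - -986\right) + B{\left(143,-163 \right)} = \left(108 - -986\right) + \frac{1}{21} \left(-163\right) \left(42 - 143\right) = \left(108 + 986\right) + \frac{1}{21} \left(-163\right) \left(42 - 143\right) = 1094 + \frac{1}{21} \left(-163\right) \left(-101\right) = 1094 + \frac{16463}{21} = \frac{39437}{21}$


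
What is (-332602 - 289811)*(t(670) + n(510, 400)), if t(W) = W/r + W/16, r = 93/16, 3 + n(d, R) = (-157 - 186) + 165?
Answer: 3682402779/248 ≈ 1.4848e+7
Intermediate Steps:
n(d, R) = -181 (n(d, R) = -3 + ((-157 - 186) + 165) = -3 + (-343 + 165) = -3 - 178 = -181)
r = 93/16 (r = 93*(1/16) = 93/16 ≈ 5.8125)
t(W) = 349*W/1488 (t(W) = W/(93/16) + W/16 = W*(16/93) + W*(1/16) = 16*W/93 + W/16 = 349*W/1488)
(-332602 - 289811)*(t(670) + n(510, 400)) = (-332602 - 289811)*((349/1488)*670 - 181) = -622413*(116915/744 - 181) = -622413*(-17749/744) = 3682402779/248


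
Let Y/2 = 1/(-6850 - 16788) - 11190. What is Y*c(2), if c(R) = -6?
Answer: 1587055326/11819 ≈ 1.3428e+5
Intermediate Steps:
Y = -264509221/11819 (Y = 2*(1/(-6850 - 16788) - 11190) = 2*(1/(-23638) - 11190) = 2*(-1/23638 - 11190) = 2*(-264509221/23638) = -264509221/11819 ≈ -22380.)
Y*c(2) = -264509221/11819*(-6) = 1587055326/11819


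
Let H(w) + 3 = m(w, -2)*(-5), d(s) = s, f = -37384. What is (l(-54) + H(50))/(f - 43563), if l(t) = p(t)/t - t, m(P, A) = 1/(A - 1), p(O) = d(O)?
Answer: -161/242841 ≈ -0.00066299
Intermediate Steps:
p(O) = O
m(P, A) = 1/(-1 + A)
H(w) = -4/3 (H(w) = -3 - 5/(-1 - 2) = -3 - 5/(-3) = -3 - ⅓*(-5) = -3 + 5/3 = -4/3)
l(t) = 1 - t (l(t) = t/t - t = 1 - t)
(l(-54) + H(50))/(f - 43563) = ((1 - 1*(-54)) - 4/3)/(-37384 - 43563) = ((1 + 54) - 4/3)/(-80947) = (55 - 4/3)*(-1/80947) = (161/3)*(-1/80947) = -161/242841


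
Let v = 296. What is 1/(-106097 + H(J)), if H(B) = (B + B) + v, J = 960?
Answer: -1/103881 ≈ -9.6264e-6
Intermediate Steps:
H(B) = 296 + 2*B (H(B) = (B + B) + 296 = 2*B + 296 = 296 + 2*B)
1/(-106097 + H(J)) = 1/(-106097 + (296 + 2*960)) = 1/(-106097 + (296 + 1920)) = 1/(-106097 + 2216) = 1/(-103881) = -1/103881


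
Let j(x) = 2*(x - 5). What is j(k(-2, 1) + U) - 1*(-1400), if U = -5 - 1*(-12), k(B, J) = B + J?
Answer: 1402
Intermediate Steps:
U = 7 (U = -5 + 12 = 7)
j(x) = -10 + 2*x (j(x) = 2*(-5 + x) = -10 + 2*x)
j(k(-2, 1) + U) - 1*(-1400) = (-10 + 2*((-2 + 1) + 7)) - 1*(-1400) = (-10 + 2*(-1 + 7)) + 1400 = (-10 + 2*6) + 1400 = (-10 + 12) + 1400 = 2 + 1400 = 1402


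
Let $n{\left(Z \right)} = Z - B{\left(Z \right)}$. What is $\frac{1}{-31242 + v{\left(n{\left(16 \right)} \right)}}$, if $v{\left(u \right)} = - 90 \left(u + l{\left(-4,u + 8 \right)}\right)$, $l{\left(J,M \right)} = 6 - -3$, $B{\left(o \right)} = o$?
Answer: $- \frac{1}{32052} \approx -3.1199 \cdot 10^{-5}$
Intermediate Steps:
$l{\left(J,M \right)} = 9$ ($l{\left(J,M \right)} = 6 + 3 = 9$)
$n{\left(Z \right)} = 0$ ($n{\left(Z \right)} = Z - Z = 0$)
$v{\left(u \right)} = -810 - 90 u$ ($v{\left(u \right)} = - 90 \left(u + 9\right) = - 90 \left(9 + u\right) = -810 - 90 u$)
$\frac{1}{-31242 + v{\left(n{\left(16 \right)} \right)}} = \frac{1}{-31242 - 810} = \frac{1}{-32052} = - \frac{1}{32052}$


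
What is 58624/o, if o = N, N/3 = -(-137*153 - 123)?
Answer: 14656/15813 ≈ 0.92683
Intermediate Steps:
N = 63252 (N = 3*(-(-137*153 - 123)) = 3*(-(-20961 - 123)) = 3*(-1*(-21084)) = 3*21084 = 63252)
o = 63252
58624/o = 58624/63252 = 58624*(1/63252) = 14656/15813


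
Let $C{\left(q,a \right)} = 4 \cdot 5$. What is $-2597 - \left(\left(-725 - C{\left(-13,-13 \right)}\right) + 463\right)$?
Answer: $-2315$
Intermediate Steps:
$C{\left(q,a \right)} = 20$
$-2597 - \left(\left(-725 - C{\left(-13,-13 \right)}\right) + 463\right) = -2597 - \left(\left(-725 - 20\right) + 463\right) = -2597 - \left(-745 + 463\right) = -2597 - -282 = -2597 + 282 = -2315$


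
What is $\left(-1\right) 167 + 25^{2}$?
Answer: $458$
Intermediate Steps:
$\left(-1\right) 167 + 25^{2} = -167 + 625 = 458$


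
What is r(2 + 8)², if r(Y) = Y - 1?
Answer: 81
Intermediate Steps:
r(Y) = -1 + Y
r(2 + 8)² = (-1 + (2 + 8))² = (-1 + 10)² = 9² = 81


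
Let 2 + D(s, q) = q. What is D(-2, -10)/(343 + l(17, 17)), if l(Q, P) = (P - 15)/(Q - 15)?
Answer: -3/86 ≈ -0.034884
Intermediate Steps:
D(s, q) = -2 + q
l(Q, P) = (-15 + P)/(-15 + Q)
D(-2, -10)/(343 + l(17, 17)) = (-2 - 10)/(343 + (-15 + 17)/(-15 + 17)) = -12/(343 + 2/2) = -12/(343 + (½)*2) = -12/(343 + 1) = -12/344 = -12*1/344 = -3/86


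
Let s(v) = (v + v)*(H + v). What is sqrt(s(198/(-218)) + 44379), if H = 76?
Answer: 3*sqrt(58405141)/109 ≈ 210.34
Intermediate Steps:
s(v) = 2*v*(76 + v) (s(v) = (v + v)*(76 + v) = (2*v)*(76 + v) = 2*v*(76 + v))
sqrt(s(198/(-218)) + 44379) = sqrt(2*(198/(-218))*(76 + 198/(-218)) + 44379) = sqrt(2*(198*(-1/218))*(76 + 198*(-1/218)) + 44379) = sqrt(2*(-99/109)*(76 - 99/109) + 44379) = sqrt(2*(-99/109)*(8185/109) + 44379) = sqrt(-1620630/11881 + 44379) = sqrt(525646269/11881) = 3*sqrt(58405141)/109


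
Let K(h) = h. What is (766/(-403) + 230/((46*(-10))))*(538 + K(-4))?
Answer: -516645/403 ≈ -1282.0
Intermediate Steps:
(766/(-403) + 230/((46*(-10))))*(538 + K(-4)) = (766/(-403) + 230/((46*(-10))))*(538 - 4) = (766*(-1/403) + 230/(-460))*534 = (-766/403 + 230*(-1/460))*534 = (-766/403 - 1/2)*534 = -1935/806*534 = -516645/403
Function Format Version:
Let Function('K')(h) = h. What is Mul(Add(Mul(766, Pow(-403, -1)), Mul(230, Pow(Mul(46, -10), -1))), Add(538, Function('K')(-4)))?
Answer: Rational(-516645, 403) ≈ -1282.0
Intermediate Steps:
Mul(Add(Mul(766, Pow(-403, -1)), Mul(230, Pow(Mul(46, -10), -1))), Add(538, Function('K')(-4))) = Mul(Add(Mul(766, Pow(-403, -1)), Mul(230, Pow(Mul(46, -10), -1))), Add(538, -4)) = Mul(Add(Mul(766, Rational(-1, 403)), Mul(230, Pow(-460, -1))), 534) = Mul(Add(Rational(-766, 403), Mul(230, Rational(-1, 460))), 534) = Mul(Add(Rational(-766, 403), Rational(-1, 2)), 534) = Mul(Rational(-1935, 806), 534) = Rational(-516645, 403)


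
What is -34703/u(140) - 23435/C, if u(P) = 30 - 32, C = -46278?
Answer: 401508076/23139 ≈ 17352.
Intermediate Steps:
u(P) = -2
-34703/u(140) - 23435/C = -34703/(-2) - 23435/(-46278) = -34703*(-1/2) - 23435*(-1/46278) = 34703/2 + 23435/46278 = 401508076/23139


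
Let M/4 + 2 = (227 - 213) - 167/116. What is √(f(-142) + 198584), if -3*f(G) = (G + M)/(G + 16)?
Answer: √2651433646470/3654 ≈ 445.63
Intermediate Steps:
M = 1225/29 (M = -8 + 4*((227 - 213) - 167/116) = -8 + 4*(14 - 167*1/116) = -8 + 4*(14 - 167/116) = -8 + 4*(1457/116) = -8 + 1457/29 = 1225/29 ≈ 42.241)
f(G) = -(1225/29 + G)/(3*(16 + G)) (f(G) = -(G + 1225/29)/(3*(G + 16)) = -(1225/29 + G)/(3*(16 + G)))
√(f(-142) + 198584) = √((-1225 - 29*(-142))/(87*(16 - 142)) + 198584) = √((1/87)*(-1225 + 4118)/(-126) + 198584) = √((1/87)*(-1/126)*2893 + 198584) = √(-2893/10962 + 198584) = √(2176874915/10962) = √2651433646470/3654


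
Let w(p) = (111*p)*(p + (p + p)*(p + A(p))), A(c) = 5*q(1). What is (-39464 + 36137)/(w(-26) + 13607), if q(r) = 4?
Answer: 3327/811789 ≈ 0.0040984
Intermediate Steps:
A(c) = 20 (A(c) = 5*4 = 20)
w(p) = 111*p*(p + 2*p*(20 + p)) (w(p) = (111*p)*(p + (p + p)*(p + 20)) = (111*p)*(p + (2*p)*(20 + p)) = (111*p)*(p + 2*p*(20 + p)) = 111*p*(p + 2*p*(20 + p)))
(-39464 + 36137)/(w(-26) + 13607) = (-39464 + 36137)/((-26)²*(4551 + 222*(-26)) + 13607) = -3327/(676*(4551 - 5772) + 13607) = -3327/(676*(-1221) + 13607) = -3327/(-825396 + 13607) = -3327/(-811789) = -3327*(-1/811789) = 3327/811789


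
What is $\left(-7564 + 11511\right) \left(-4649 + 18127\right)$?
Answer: $53197666$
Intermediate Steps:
$\left(-7564 + 11511\right) \left(-4649 + 18127\right) = 3947 \cdot 13478 = 53197666$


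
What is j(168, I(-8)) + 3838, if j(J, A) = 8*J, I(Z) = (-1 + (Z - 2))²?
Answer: 5182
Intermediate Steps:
I(Z) = (-3 + Z)² (I(Z) = (-1 + (-2 + Z))² = (-3 + Z)²)
j(168, I(-8)) + 3838 = 8*168 + 3838 = 1344 + 3838 = 5182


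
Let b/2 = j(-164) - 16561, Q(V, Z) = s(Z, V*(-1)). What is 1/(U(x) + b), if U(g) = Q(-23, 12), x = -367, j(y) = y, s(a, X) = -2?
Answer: -1/33452 ≈ -2.9894e-5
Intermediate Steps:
Q(V, Z) = -2
U(g) = -2
b = -33450 (b = 2*(-164 - 16561) = 2*(-16725) = -33450)
1/(U(x) + b) = 1/(-2 - 33450) = 1/(-33452) = -1/33452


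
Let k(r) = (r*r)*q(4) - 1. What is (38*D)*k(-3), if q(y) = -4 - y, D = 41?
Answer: -113734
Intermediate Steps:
k(r) = -1 - 8*r**2 (k(r) = (r*r)*(-4 - 1*4) - 1 = r**2*(-4 - 4) - 1 = r**2*(-8) - 1 = -8*r**2 - 1 = -1 - 8*r**2)
(38*D)*k(-3) = (38*41)*(-1 - 8*(-3)**2) = 1558*(-1 - 8*9) = 1558*(-1 - 72) = 1558*(-73) = -113734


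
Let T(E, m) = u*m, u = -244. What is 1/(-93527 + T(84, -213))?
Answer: -1/41555 ≈ -2.4065e-5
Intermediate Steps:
T(E, m) = -244*m
1/(-93527 + T(84, -213)) = 1/(-93527 - 244*(-213)) = 1/(-93527 + 51972) = 1/(-41555) = -1/41555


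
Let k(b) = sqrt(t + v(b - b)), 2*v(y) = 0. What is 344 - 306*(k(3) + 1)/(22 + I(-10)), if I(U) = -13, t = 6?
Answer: 310 - 34*sqrt(6) ≈ 226.72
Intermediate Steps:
v(y) = 0 (v(y) = (1/2)*0 = 0)
k(b) = sqrt(6) (k(b) = sqrt(6 + 0) = sqrt(6))
344 - 306*(k(3) + 1)/(22 + I(-10)) = 344 - 306*(sqrt(6) + 1)/(22 - 13) = 344 - 306*(1 + sqrt(6))/9 = 344 - 306*(1/9 + sqrt(6)/9) = 344 + (-34 - 34*sqrt(6)) = 310 - 34*sqrt(6)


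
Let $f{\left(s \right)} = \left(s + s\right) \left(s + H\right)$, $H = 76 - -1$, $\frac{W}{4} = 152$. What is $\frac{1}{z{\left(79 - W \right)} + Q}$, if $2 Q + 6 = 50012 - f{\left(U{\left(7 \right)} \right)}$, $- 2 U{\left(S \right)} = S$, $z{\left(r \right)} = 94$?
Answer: $\frac{4}{101417} \approx 3.9441 \cdot 10^{-5}$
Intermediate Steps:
$W = 608$ ($W = 4 \cdot 152 = 608$)
$H = 77$ ($H = 76 + 1 = 77$)
$U{\left(S \right)} = - \frac{S}{2}$
$f{\left(s \right)} = 2 s \left(77 + s\right)$ ($f{\left(s \right)} = \left(s + s\right) \left(s + 77\right) = 2 s \left(77 + s\right)$)
$Q = \frac{101041}{4}$ ($Q = -3 + \frac{50012 - 2 \left(\left(- \frac{1}{2}\right) 7\right) \left(77 - \frac{7}{2}\right)}{2} = -3 + \frac{50012 - 2 \left(- \frac{7}{2}\right) \left(77 - \frac{7}{2}\right)}{2} = -3 + \frac{50012 - 2 \left(- \frac{7}{2}\right) \frac{147}{2}}{2} = -3 + \frac{50012 - - \frac{1029}{2}}{2} = -3 + \frac{50012 + \frac{1029}{2}}{2} = -3 + \frac{1}{2} \cdot \frac{101053}{2} = -3 + \frac{101053}{4} = \frac{101041}{4} \approx 25260.0$)
$\frac{1}{z{\left(79 - W \right)} + Q} = \frac{1}{94 + \frac{101041}{4}} = \frac{1}{\frac{101417}{4}} = \frac{4}{101417}$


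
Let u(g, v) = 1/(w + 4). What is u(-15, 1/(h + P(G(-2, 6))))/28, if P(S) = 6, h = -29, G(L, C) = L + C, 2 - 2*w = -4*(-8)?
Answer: -1/308 ≈ -0.0032468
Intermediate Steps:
w = -15 (w = 1 - (-2)*(-8) = 1 - ½*32 = 1 - 16 = -15)
G(L, C) = C + L
u(g, v) = -1/11 (u(g, v) = 1/(-15 + 4) = 1/(-11) = -1/11)
u(-15, 1/(h + P(G(-2, 6))))/28 = -1/11/28 = -1/11*1/28 = -1/308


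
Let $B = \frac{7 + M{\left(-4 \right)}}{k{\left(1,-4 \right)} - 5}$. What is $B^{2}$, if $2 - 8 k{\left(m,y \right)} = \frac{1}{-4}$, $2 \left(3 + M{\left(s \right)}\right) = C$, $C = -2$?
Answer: $\frac{9216}{22801} \approx 0.40419$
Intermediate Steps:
$M{\left(s \right)} = -4$ ($M{\left(s \right)} = -3 + \frac{1}{2} \left(-2\right) = -3 - 1 = -4$)
$k{\left(m,y \right)} = \frac{9}{32}$ ($k{\left(m,y \right)} = \frac{1}{4} - \frac{1}{8 \left(-4\right)} = \frac{1}{4} - - \frac{1}{32} = \frac{1}{4} + \frac{1}{32} = \frac{9}{32}$)
$B = - \frac{96}{151}$ ($B = \frac{7 - 4}{\frac{9}{32} - 5} = \frac{3}{- \frac{151}{32}} = 3 \left(- \frac{32}{151}\right) = - \frac{96}{151} \approx -0.63576$)
$B^{2} = \left(- \frac{96}{151}\right)^{2} = \frac{9216}{22801}$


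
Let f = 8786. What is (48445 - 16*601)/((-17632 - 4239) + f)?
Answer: -38829/13085 ≈ -2.9674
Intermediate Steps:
(48445 - 16*601)/((-17632 - 4239) + f) = (48445 - 16*601)/((-17632 - 4239) + 8786) = (48445 - 9616)/(-21871 + 8786) = 38829/(-13085) = 38829*(-1/13085) = -38829/13085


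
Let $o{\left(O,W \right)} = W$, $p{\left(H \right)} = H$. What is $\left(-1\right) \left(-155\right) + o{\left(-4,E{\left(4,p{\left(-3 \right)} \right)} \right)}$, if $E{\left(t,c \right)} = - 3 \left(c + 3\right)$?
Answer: $155$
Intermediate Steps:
$E{\left(t,c \right)} = -9 - 3 c$ ($E{\left(t,c \right)} = - 3 \left(3 + c\right) = -9 - 3 c$)
$\left(-1\right) \left(-155\right) + o{\left(-4,E{\left(4,p{\left(-3 \right)} \right)} \right)} = \left(-1\right) \left(-155\right) - 0 = 155 + \left(-9 + 9\right) = 155 + 0 = 155$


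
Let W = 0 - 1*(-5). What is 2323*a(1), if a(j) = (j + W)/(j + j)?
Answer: 6969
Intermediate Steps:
W = 5 (W = 0 + 5 = 5)
a(j) = (5 + j)/(2*j) (a(j) = (j + 5)/(j + j) = (5 + j)/((2*j)) = (5 + j)*(1/(2*j)) = (5 + j)/(2*j))
2323*a(1) = 2323*((½)*(5 + 1)/1) = 2323*((½)*1*6) = 2323*3 = 6969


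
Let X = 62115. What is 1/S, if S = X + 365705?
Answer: 1/427820 ≈ 2.3374e-6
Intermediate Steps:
S = 427820 (S = 62115 + 365705 = 427820)
1/S = 1/427820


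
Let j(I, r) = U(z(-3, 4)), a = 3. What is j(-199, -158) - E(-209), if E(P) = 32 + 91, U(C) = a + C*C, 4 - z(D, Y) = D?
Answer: -71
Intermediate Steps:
z(D, Y) = 4 - D
U(C) = 3 + C² (U(C) = 3 + C*C = 3 + C²)
j(I, r) = 52 (j(I, r) = 3 + (4 - 1*(-3))² = 3 + (4 + 3)² = 3 + 7² = 3 + 49 = 52)
E(P) = 123
j(-199, -158) - E(-209) = 52 - 1*123 = 52 - 123 = -71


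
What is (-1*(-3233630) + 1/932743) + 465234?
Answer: 3450089503953/932743 ≈ 3.6989e+6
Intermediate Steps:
(-1*(-3233630) + 1/932743) + 465234 = (3233630 + 1/932743) + 465234 = 3016145747091/932743 + 465234 = 3450089503953/932743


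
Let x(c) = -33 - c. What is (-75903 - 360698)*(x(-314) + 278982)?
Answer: -121926505063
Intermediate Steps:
(-75903 - 360698)*(x(-314) + 278982) = (-75903 - 360698)*((-33 - 1*(-314)) + 278982) = -436601*((-33 + 314) + 278982) = -436601*(281 + 278982) = -436601*279263 = -121926505063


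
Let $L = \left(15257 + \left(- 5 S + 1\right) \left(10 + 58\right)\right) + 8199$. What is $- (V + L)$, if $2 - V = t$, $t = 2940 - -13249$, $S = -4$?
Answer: $-8697$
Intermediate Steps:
$t = 16189$ ($t = 2940 + 13249 = 16189$)
$V = -16187$ ($V = 2 - 16189 = -16187$)
$L = 24884$ ($L = \left(15257 + \left(\left(-5\right) \left(-4\right) + 1\right) \left(10 + 58\right)\right) + 8199 = \left(15257 + \left(20 + 1\right) 68\right) + 8199 = \left(15257 + 21 \cdot 68\right) + 8199 = \left(15257 + 1428\right) + 8199 = 16685 + 8199 = 24884$)
$- (V + L) = - (-16187 + 24884) = \left(-1\right) 8697 = -8697$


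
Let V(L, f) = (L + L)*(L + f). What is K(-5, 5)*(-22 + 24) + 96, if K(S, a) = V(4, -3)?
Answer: 112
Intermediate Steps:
V(L, f) = 2*L*(L + f) (V(L, f) = (2*L)*(L + f) = 2*L*(L + f))
K(S, a) = 8 (K(S, a) = 2*4*(4 - 3) = 2*4*1 = 8)
K(-5, 5)*(-22 + 24) + 96 = 8*(-22 + 24) + 96 = 8*2 + 96 = 16 + 96 = 112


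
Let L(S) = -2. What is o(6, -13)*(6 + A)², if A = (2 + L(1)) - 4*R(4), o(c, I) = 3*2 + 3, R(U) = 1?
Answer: 36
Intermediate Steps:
o(c, I) = 9 (o(c, I) = 6 + 3 = 9)
A = -4 (A = (2 - 2) - 4*1 = 0 - 4 = -4)
o(6, -13)*(6 + A)² = 9*(6 - 4)² = 9*2² = 9*4 = 36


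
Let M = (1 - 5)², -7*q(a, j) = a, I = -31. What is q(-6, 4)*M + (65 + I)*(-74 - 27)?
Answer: -23942/7 ≈ -3420.3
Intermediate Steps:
q(a, j) = -a/7
M = 16 (M = (-4)² = 16)
q(-6, 4)*M + (65 + I)*(-74 - 27) = -⅐*(-6)*16 + (65 - 31)*(-74 - 27) = (6/7)*16 + 34*(-101) = 96/7 - 3434 = -23942/7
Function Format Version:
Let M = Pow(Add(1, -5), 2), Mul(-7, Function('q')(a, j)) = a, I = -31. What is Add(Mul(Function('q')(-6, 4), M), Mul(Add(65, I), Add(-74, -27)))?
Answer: Rational(-23942, 7) ≈ -3420.3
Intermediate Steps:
Function('q')(a, j) = Mul(Rational(-1, 7), a)
M = 16 (M = Pow(-4, 2) = 16)
Add(Mul(Function('q')(-6, 4), M), Mul(Add(65, I), Add(-74, -27))) = Add(Mul(Mul(Rational(-1, 7), -6), 16), Mul(Add(65, -31), Add(-74, -27))) = Add(Mul(Rational(6, 7), 16), Mul(34, -101)) = Add(Rational(96, 7), -3434) = Rational(-23942, 7)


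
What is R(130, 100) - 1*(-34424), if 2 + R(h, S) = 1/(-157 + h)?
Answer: 929393/27 ≈ 34422.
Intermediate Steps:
R(h, S) = -2 + 1/(-157 + h)
R(130, 100) - 1*(-34424) = (315 - 2*130)/(-157 + 130) - 1*(-34424) = (315 - 260)/(-27) + 34424 = -1/27*55 + 34424 = -55/27 + 34424 = 929393/27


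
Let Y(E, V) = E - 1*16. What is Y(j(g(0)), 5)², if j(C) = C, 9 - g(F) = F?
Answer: 49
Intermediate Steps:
g(F) = 9 - F
Y(E, V) = -16 + E (Y(E, V) = E - 16 = -16 + E)
Y(j(g(0)), 5)² = (-16 + (9 - 1*0))² = (-16 + (9 + 0))² = (-16 + 9)² = (-7)² = 49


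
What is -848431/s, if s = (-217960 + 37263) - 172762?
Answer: 848431/353459 ≈ 2.4004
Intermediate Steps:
s = -353459 (s = -180697 - 172762 = -353459)
-848431/s = -848431/(-353459) = -848431*(-1/353459) = 848431/353459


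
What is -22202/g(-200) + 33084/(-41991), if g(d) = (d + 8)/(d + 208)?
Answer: 155248361/167964 ≈ 924.29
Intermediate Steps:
g(d) = (8 + d)/(208 + d)
-22202/g(-200) + 33084/(-41991) = -22202*(208 - 200)/(8 - 200) + 33084/(-41991) = -22202/(-192/8) + 33084*(-1/41991) = -22202/((⅛)*(-192)) - 11028/13997 = -22202/(-24) - 11028/13997 = -22202*(-1/24) - 11028/13997 = 11101/12 - 11028/13997 = 155248361/167964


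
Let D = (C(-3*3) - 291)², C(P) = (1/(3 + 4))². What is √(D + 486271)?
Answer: √1370827235/49 ≈ 755.61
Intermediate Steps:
C(P) = 1/49 (C(P) = (1/7)² = (⅐)² = 1/49)
D = 203290564/2401 (D = (1/49 - 291)² = (-14258/49)² = 203290564/2401 ≈ 84669.)
√(D + 486271) = √(203290564/2401 + 486271) = √(1370827235/2401) = √1370827235/49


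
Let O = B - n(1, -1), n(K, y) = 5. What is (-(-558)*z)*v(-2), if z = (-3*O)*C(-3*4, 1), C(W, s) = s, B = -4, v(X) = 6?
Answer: 90396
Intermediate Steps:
O = -9 (O = -4 - 1*5 = -4 - 5 = -9)
z = 27 (z = -3*(-9)*1 = 27*1 = 27)
(-(-558)*z)*v(-2) = -(-558)*27*6 = -31*(-486)*6 = 15066*6 = 90396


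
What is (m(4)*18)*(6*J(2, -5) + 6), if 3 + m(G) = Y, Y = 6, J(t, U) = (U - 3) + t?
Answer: -1620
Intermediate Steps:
J(t, U) = -3 + U + t (J(t, U) = (-3 + U) + t = -3 + U + t)
m(G) = 3 (m(G) = -3 + 6 = 3)
(m(4)*18)*(6*J(2, -5) + 6) = (3*18)*(6*(-3 - 5 + 2) + 6) = 54*(6*(-6) + 6) = 54*(-36 + 6) = 54*(-30) = -1620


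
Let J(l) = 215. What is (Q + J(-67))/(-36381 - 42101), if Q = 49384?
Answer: -49599/78482 ≈ -0.63198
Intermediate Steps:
(Q + J(-67))/(-36381 - 42101) = (49384 + 215)/(-36381 - 42101) = 49599/(-78482) = 49599*(-1/78482) = -49599/78482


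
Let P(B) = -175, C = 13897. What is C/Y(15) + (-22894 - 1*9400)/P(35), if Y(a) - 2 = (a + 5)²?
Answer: 15414163/70350 ≈ 219.11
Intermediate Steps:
Y(a) = 2 + (5 + a)² (Y(a) = 2 + (a + 5)² = 2 + (5 + a)²)
C/Y(15) + (-22894 - 1*9400)/P(35) = 13897/(2 + (5 + 15)²) + (-22894 - 1*9400)/(-175) = 13897/(2 + 20²) + (-22894 - 9400)*(-1/175) = 13897/(2 + 400) - 32294*(-1/175) = 13897/402 + 32294/175 = 15414163/70350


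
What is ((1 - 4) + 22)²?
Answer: 361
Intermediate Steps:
((1 - 4) + 22)² = (-3 + 22)² = 19² = 361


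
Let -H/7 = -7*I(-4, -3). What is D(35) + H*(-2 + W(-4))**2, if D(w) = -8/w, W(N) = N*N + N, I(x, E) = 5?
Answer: 857492/35 ≈ 24500.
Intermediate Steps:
W(N) = N + N**2 (W(N) = N**2 + N = N + N**2)
H = 245 (H = -(-49)*5 = -7*(-35) = 245)
D(35) + H*(-2 + W(-4))**2 = -8/35 + 245*(-2 - 4*(1 - 4))**2 = -8*1/35 + 245*(-2 - 4*(-3))**2 = -8/35 + 245*(-2 + 12)**2 = -8/35 + 245*10**2 = -8/35 + 245*100 = -8/35 + 24500 = 857492/35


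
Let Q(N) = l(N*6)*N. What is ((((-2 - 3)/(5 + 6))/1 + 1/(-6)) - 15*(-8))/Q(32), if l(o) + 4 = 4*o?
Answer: 7879/1613568 ≈ 0.0048830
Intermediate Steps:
l(o) = -4 + 4*o
Q(N) = N*(-4 + 24*N) (Q(N) = (-4 + 4*(N*6))*N = (-4 + 4*(6*N))*N = (-4 + 24*N)*N = N*(-4 + 24*N))
((((-2 - 3)/(5 + 6))/1 + 1/(-6)) - 15*(-8))/Q(32) = ((((-2 - 3)/(5 + 6))/1 + 1/(-6)) - 15*(-8))/((4*32*(-1 + 6*32))) = ((-5/11*1 + 1*(-⅙)) + 120)/((4*32*(-1 + 192))) = ((-5*1/11*1 - ⅙) + 120)/((4*32*191)) = ((-5/11*1 - ⅙) + 120)/24448 = ((-5/11 - ⅙) + 120)*(1/24448) = (-41/66 + 120)*(1/24448) = (7879/66)*(1/24448) = 7879/1613568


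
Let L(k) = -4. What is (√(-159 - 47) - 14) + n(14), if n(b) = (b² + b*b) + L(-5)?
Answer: 374 + I*√206 ≈ 374.0 + 14.353*I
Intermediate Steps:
n(b) = -4 + 2*b² (n(b) = (b² + b*b) - 4 = (b² + b²) - 4 = 2*b² - 4 = -4 + 2*b²)
(√(-159 - 47) - 14) + n(14) = (√(-159 - 47) - 14) + (-4 + 2*14²) = (√(-206) - 14) + (-4 + 2*196) = (I*√206 - 14) + (-4 + 392) = (-14 + I*√206) + 388 = 374 + I*√206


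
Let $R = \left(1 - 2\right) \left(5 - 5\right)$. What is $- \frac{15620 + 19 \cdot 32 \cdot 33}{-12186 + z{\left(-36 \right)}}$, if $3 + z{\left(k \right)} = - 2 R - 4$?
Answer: $\frac{35684}{12193} \approx 2.9266$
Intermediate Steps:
$R = 0$ ($R = \left(-1\right) 0 = 0$)
$z{\left(k \right)} = -7$ ($z{\left(k \right)} = -3 - 4 = -7$)
$- \frac{15620 + 19 \cdot 32 \cdot 33}{-12186 + z{\left(-36 \right)}} = - \frac{15620 + 19 \cdot 32 \cdot 33}{-12186 - 7} = - \frac{15620 + 608 \cdot 33}{-12193} = - \frac{\left(15620 + 20064\right) \left(-1\right)}{12193} = - \frac{35684 \left(-1\right)}{12193} = \left(-1\right) \left(- \frac{35684}{12193}\right) = \frac{35684}{12193}$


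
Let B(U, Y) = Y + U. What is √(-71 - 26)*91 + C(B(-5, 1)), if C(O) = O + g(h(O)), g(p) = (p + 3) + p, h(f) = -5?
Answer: -11 + 91*I*√97 ≈ -11.0 + 896.25*I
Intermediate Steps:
g(p) = 3 + 2*p (g(p) = (3 + p) + p = 3 + 2*p)
B(U, Y) = U + Y
C(O) = -7 + O (C(O) = O + (3 + 2*(-5)) = O + (3 - 10) = O - 7 = -7 + O)
√(-71 - 26)*91 + C(B(-5, 1)) = √(-71 - 26)*91 + (-7 + (-5 + 1)) = √(-97)*91 + (-7 - 4) = (I*√97)*91 - 11 = 91*I*√97 - 11 = -11 + 91*I*√97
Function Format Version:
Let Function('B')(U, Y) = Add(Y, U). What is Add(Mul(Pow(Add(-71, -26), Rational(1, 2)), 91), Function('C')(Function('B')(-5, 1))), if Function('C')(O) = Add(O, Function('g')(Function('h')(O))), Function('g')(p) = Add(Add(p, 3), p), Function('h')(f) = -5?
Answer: Add(-11, Mul(91, I, Pow(97, Rational(1, 2)))) ≈ Add(-11.000, Mul(896.25, I))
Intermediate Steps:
Function('g')(p) = Add(3, Mul(2, p)) (Function('g')(p) = Add(Add(3, p), p) = Add(3, Mul(2, p)))
Function('B')(U, Y) = Add(U, Y)
Function('C')(O) = Add(-7, O) (Function('C')(O) = Add(O, Add(3, Mul(2, -5))) = Add(O, Add(3, -10)) = Add(O, -7) = Add(-7, O))
Add(Mul(Pow(Add(-71, -26), Rational(1, 2)), 91), Function('C')(Function('B')(-5, 1))) = Add(Mul(Pow(Add(-71, -26), Rational(1, 2)), 91), Add(-7, Add(-5, 1))) = Add(Mul(Pow(-97, Rational(1, 2)), 91), Add(-7, -4)) = Add(Mul(Mul(I, Pow(97, Rational(1, 2))), 91), -11) = Add(Mul(91, I, Pow(97, Rational(1, 2))), -11) = Add(-11, Mul(91, I, Pow(97, Rational(1, 2))))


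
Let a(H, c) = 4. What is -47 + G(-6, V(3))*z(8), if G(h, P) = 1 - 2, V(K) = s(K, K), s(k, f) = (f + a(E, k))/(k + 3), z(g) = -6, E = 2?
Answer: -41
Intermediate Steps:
s(k, f) = (4 + f)/(3 + k) (s(k, f) = (f + 4)/(k + 3) = (4 + f)/(3 + k))
V(K) = (4 + K)/(3 + K)
G(h, P) = -1
-47 + G(-6, V(3))*z(8) = -47 - 1*(-6) = -47 + 6 = -41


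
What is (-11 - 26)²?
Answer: 1369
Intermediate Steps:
(-11 - 26)² = (-37)² = 1369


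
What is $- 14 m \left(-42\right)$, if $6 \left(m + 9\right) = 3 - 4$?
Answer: $-5390$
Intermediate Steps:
$m = - \frac{55}{6}$ ($m = -9 + \frac{3 - 4}{6} = -9 + \frac{1}{6} \left(-1\right) = -9 - \frac{1}{6} = - \frac{55}{6} \approx -9.1667$)
$- 14 m \left(-42\right) = \left(-14\right) \left(- \frac{55}{6}\right) \left(-42\right) = \frac{385}{3} \left(-42\right) = -5390$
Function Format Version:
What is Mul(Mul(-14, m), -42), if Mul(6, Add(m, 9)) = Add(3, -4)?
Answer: -5390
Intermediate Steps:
m = Rational(-55, 6) (m = Add(-9, Mul(Rational(1, 6), Add(3, -4))) = Add(-9, Mul(Rational(1, 6), -1)) = Add(-9, Rational(-1, 6)) = Rational(-55, 6) ≈ -9.1667)
Mul(Mul(-14, m), -42) = Mul(Mul(-14, Rational(-55, 6)), -42) = Mul(Rational(385, 3), -42) = -5390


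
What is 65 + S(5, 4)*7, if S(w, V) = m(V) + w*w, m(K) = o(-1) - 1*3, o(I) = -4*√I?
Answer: 219 - 28*I ≈ 219.0 - 28.0*I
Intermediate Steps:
m(K) = -3 - 4*I (m(K) = -4*I - 1*3 = -4*I - 3 = -3 - 4*I)
S(w, V) = -3 + w² - 4*I (S(w, V) = (-3 - 4*I) + w*w = (-3 - 4*I) + w² = -3 + w² - 4*I)
65 + S(5, 4)*7 = 65 + (-3 + 5² - 4*I)*7 = 65 + (-3 + 25 - 4*I)*7 = 65 + (22 - 4*I)*7 = 65 + (154 - 28*I) = 219 - 28*I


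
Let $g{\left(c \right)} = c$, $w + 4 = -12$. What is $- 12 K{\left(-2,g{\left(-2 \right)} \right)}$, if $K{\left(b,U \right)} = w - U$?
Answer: $168$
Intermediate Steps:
$w = -16$ ($w = -4 - 12 = -16$)
$K{\left(b,U \right)} = -16 - U$
$- 12 K{\left(-2,g{\left(-2 \right)} \right)} = - 12 \left(-16 - -2\right) = - 12 \left(-16 + 2\right) = \left(-12\right) \left(-14\right) = 168$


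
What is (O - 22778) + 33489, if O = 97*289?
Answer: 38744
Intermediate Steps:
O = 28033
(O - 22778) + 33489 = (28033 - 22778) + 33489 = 5255 + 33489 = 38744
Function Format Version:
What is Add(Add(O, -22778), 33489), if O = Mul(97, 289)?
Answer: 38744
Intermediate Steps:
O = 28033
Add(Add(O, -22778), 33489) = Add(Add(28033, -22778), 33489) = Add(5255, 33489) = 38744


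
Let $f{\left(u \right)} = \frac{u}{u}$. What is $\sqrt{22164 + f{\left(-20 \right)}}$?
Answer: $\sqrt{22165} \approx 148.88$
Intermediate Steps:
$f{\left(u \right)} = 1$
$\sqrt{22164 + f{\left(-20 \right)}} = \sqrt{22164 + 1} = \sqrt{22165}$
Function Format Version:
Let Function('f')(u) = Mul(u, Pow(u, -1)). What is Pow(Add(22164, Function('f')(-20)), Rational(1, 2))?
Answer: Pow(22165, Rational(1, 2)) ≈ 148.88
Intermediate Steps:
Function('f')(u) = 1
Pow(Add(22164, Function('f')(-20)), Rational(1, 2)) = Pow(Add(22164, 1), Rational(1, 2)) = Pow(22165, Rational(1, 2))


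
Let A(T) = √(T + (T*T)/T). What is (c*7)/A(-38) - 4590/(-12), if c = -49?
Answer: 765/2 + 343*I*√19/38 ≈ 382.5 + 39.345*I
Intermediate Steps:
A(T) = √2*√T (A(T) = √(T + T²/T) = √(T + T) = √(2*T) = √2*√T)
(c*7)/A(-38) - 4590/(-12) = (-49*7)/((√2*√(-38))) - 4590/(-12) = -343*(-I*√19/38) - 4590*(-1/12) = -343*(-I*√19/38) + 765/2 = -(-343)*I*√19/38 + 765/2 = 343*I*√19/38 + 765/2 = 765/2 + 343*I*√19/38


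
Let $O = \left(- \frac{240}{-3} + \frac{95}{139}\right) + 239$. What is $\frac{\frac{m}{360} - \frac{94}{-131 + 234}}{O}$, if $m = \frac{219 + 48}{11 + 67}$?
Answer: $- \frac{121023547}{42839858880} \approx -0.002825$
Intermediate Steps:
$m = \frac{89}{26}$ ($m = \frac{267}{78} = 267 \cdot \frac{1}{78} = \frac{89}{26} \approx 3.4231$)
$O = \frac{44436}{139}$ ($O = \left(\left(-240\right) \left(- \frac{1}{3}\right) + 95 \cdot \frac{1}{139}\right) + 239 = \left(80 + \frac{95}{139}\right) + 239 = \frac{11215}{139} + 239 = \frac{44436}{139} \approx 319.68$)
$\frac{\frac{m}{360} - \frac{94}{-131 + 234}}{O} = \frac{\frac{89}{26 \cdot 360} - \frac{94}{-131 + 234}}{\frac{44436}{139}} = \left(\frac{89}{26} \cdot \frac{1}{360} - \frac{94}{103}\right) \frac{139}{44436} = \left(\frac{89}{9360} - \frac{94}{103}\right) \frac{139}{44436} = \left(- \frac{870673}{964080}\right) \frac{139}{44436} = - \frac{121023547}{42839858880}$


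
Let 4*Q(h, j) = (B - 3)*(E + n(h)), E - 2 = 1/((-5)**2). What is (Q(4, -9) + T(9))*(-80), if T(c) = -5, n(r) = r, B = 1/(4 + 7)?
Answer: 41328/55 ≈ 751.42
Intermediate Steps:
B = 1/11 ≈ 0.090909
E = 51/25 (E = 2 + 1/((-5)**2) = 2 + 1/25 = 51/25 ≈ 2.0400)
Q(h, j) = -408/275 - 8*h/11 (Q(h, j) = ((1/11 - 3)*(51/25 + h))/4 = (-32*(51/25 + h)/11)/4 = (-1632/275 - 32*h/11)/4 = -408/275 - 8*h/11)
(Q(4, -9) + T(9))*(-80) = ((-408/275 - 8/11*4) - 5)*(-80) = ((-408/275 - 32/11) - 5)*(-80) = (-1208/275 - 5)*(-80) = -2583/275*(-80) = 41328/55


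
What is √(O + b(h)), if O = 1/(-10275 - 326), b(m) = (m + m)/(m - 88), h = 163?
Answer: √109906429353/159015 ≈ 2.0848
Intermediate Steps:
b(m) = 2*m/(-88 + m) (b(m) = (2*m)/(-88 + m) = 2*m/(-88 + m))
O = -1/10601 (O = 1/(-10601) = -1/10601 ≈ -9.4331e-5)
√(O + b(h)) = √(-1/10601 + 2*163/(-88 + 163)) = √(-1/10601 + 2*163/75) = √(-1/10601 + 2*163*(1/75)) = √(-1/10601 + 326/75) = √(3455851/795075) = √109906429353/159015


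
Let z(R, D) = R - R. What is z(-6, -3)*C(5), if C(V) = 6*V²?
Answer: 0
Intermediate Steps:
z(R, D) = 0
z(-6, -3)*C(5) = 0*(6*5²) = 0*(6*25) = 0*150 = 0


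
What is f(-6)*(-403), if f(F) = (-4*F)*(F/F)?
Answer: -9672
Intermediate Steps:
f(F) = -4*F (f(F) = -4*F*1 = -4*F)
f(-6)*(-403) = -4*(-6)*(-403) = 24*(-403) = -9672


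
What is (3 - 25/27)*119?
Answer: 6664/27 ≈ 246.81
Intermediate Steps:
(3 - 25/27)*119 = (56/27)*119 = 6664/27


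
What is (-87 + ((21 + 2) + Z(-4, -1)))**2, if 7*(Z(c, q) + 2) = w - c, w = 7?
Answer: 203401/49 ≈ 4151.0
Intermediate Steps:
Z(c, q) = -1 - c/7 (Z(c, q) = -2 + (7 - c)/7 = -2 + (1 - c/7) = -1 - c/7)
(-87 + ((21 + 2) + Z(-4, -1)))**2 = (-87 + ((21 + 2) + (-1 - 1/7*(-4))))**2 = (-87 + (23 + (-1 + 4/7)))**2 = (-87 + (23 - 3/7))**2 = (-87 + 158/7)**2 = (-451/7)**2 = 203401/49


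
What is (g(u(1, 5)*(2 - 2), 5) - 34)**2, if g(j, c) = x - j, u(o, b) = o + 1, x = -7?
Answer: 1681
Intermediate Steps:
u(o, b) = 1 + o
g(j, c) = -7 - j
(g(u(1, 5)*(2 - 2), 5) - 34)**2 = ((-7 - (1 + 1)*(2 - 2)) - 34)**2 = ((-7 - 2*0) - 34)**2 = ((-7 - 1*0) - 34)**2 = ((-7 + 0) - 34)**2 = (-7 - 34)**2 = (-41)**2 = 1681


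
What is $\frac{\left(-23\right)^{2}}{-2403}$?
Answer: $- \frac{529}{2403} \approx -0.22014$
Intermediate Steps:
$\frac{\left(-23\right)^{2}}{-2403} = 529 \left(- \frac{1}{2403}\right) = - \frac{529}{2403}$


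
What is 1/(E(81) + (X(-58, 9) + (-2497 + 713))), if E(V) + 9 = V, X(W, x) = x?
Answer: -1/1703 ≈ -0.00058720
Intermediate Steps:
E(V) = -9 + V
1/(E(81) + (X(-58, 9) + (-2497 + 713))) = 1/((-9 + 81) + (9 + (-2497 + 713))) = 1/(72 + (9 - 1784)) = 1/(72 - 1775) = 1/(-1703) = -1/1703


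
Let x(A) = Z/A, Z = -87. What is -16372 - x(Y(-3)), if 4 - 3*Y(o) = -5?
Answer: -16343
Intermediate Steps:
Y(o) = 3 (Y(o) = 4/3 - 1/3*(-5) = 4/3 + 5/3 = 3)
x(A) = -87/A
-16372 - x(Y(-3)) = -16372 - (-87)/3 = -16372 - 1*(-29) = -16372 + 29 = -16343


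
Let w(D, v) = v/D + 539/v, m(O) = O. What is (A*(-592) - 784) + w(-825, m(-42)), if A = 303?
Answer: -297285091/1650 ≈ -1.8017e+5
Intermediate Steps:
w(D, v) = 539/v + v/D
(A*(-592) - 784) + w(-825, m(-42)) = (303*(-592) - 784) + (539/(-42) - 42/(-825)) = (-179376 - 784) + (539*(-1/42) - 42*(-1/825)) = -180160 + (-77/6 + 14/275) = -180160 - 21091/1650 = -297285091/1650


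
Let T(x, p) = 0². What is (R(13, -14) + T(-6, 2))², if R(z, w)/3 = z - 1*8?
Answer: 225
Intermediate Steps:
R(z, w) = -24 + 3*z (R(z, w) = 3*(z - 1*8) = 3*(z - 8) = 3*(-8 + z) = -24 + 3*z)
T(x, p) = 0
(R(13, -14) + T(-6, 2))² = ((-24 + 3*13) + 0)² = ((-24 + 39) + 0)² = (15 + 0)² = 15² = 225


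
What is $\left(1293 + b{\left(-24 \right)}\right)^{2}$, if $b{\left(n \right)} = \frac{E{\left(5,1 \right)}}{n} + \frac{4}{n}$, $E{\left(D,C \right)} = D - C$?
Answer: $\frac{15038884}{9} \approx 1.671 \cdot 10^{6}$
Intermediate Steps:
$b{\left(n \right)} = \frac{8}{n}$ ($b{\left(n \right)} = \frac{5 - 1}{n} + \frac{4}{n} = \frac{4}{n} + \frac{4}{n} = \frac{8}{n}$)
$\left(1293 + b{\left(-24 \right)}\right)^{2} = \left(1293 + \frac{8}{-24}\right)^{2} = \left(1293 + 8 \left(- \frac{1}{24}\right)\right)^{2} = \left(1293 - \frac{1}{3}\right)^{2} = \left(\frac{3878}{3}\right)^{2} = \frac{15038884}{9}$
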